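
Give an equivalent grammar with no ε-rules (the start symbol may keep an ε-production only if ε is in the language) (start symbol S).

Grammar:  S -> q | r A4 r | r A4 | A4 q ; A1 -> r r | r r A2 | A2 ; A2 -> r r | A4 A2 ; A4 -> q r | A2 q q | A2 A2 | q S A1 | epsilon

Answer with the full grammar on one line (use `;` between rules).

Nullable set = {A4}.
ε ∉ L(G), so no ε-production is kept.
Add the nullable-subset variants: S → r A4 r gives r A4 r | r r. S → r A4 gives r A4 | r.

S -> q | r A4 r | r r | r A4 | r | A4 q; A1 -> r r | r r A2 | A2; A2 -> r r | A4 A2; A4 -> q r | A2 q q | A2 A2 | q S A1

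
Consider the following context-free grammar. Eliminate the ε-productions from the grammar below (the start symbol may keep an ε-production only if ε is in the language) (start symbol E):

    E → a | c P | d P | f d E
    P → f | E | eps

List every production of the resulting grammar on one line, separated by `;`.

Nullable set = {P}.
ε ∉ L(G), so no ε-production is kept.
For each production, add variants omitting each subset of nullable occurrences: E → c P gives c P | c. E → d P gives d P | d.

E → a | c P | c | d P | d | f d E; P → f | E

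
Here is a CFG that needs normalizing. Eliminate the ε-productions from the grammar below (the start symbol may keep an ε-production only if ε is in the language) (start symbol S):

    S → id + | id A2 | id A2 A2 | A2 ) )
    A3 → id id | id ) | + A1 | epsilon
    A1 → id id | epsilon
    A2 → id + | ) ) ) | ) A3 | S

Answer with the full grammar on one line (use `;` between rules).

S → id + | id A2 | id A2 A2 | A2 ) ); A3 → id id | id ) | + A1 | +; A1 → id id; A2 → id + | ) ) ) | ) A3 | ) | S

Nullable nonterminals: {A1, A3}.
ε ∉ L(G), so no ε-production is kept.
For each production, add variants omitting each subset of nullable occurrences: A3 → + A1 gives + A1 | +. A2 → ) A3 gives ) A3 | ).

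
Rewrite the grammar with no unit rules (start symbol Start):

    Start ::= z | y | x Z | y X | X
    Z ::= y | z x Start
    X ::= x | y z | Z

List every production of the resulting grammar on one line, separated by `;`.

Start ::= y | z x Start | z | x Z | y X | x | y z; Z ::= y | z x Start; X ::= y | z x Start | x | y z

Unit pairs: Start ⇒* {X, Z}; X ⇒* {Z}.
For each unit pair (A, B), copy every non-unit production of B to A, then drop all unit productions.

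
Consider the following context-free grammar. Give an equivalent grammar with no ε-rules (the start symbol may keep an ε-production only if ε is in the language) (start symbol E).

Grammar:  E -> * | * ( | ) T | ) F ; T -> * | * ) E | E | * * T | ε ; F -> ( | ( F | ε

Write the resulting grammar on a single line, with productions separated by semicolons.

E -> * | * ( | ) T | ) | ) F; T -> * | * ) E | E | * * T | * *; F -> ( | ( F

The nullable symbols are {F, T}.
ε ∉ L(G), so no ε-production is kept.
Add the nullable-subset variants: E → ) T gives ) T | ). T → * * T gives * * T | * *.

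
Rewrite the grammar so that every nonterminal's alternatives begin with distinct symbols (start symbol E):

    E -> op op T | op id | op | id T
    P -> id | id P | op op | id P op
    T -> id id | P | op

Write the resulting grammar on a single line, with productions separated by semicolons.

E -> id T | op E'; P -> op op | id P'; T -> id id | P | op; E' -> op T | id | ε; P' -> ε | P P''; P'' -> ε | op

E has alternatives sharing prefix 'op': factor to E → op E' with E' → op T | id | ε.
P has alternatives sharing prefix 'id': factor to P → id P' with P' → ε | P | P op.
P' has alternatives sharing prefix 'P': factor to P' → P P'' with P'' → ε | op.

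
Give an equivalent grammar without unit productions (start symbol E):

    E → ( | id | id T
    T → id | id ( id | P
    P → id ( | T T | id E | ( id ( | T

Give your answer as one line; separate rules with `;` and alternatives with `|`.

Unit pairs: P ⇒* {T}; T ⇒* {P}.
For every A with A ⇒* B via unit rules, add B's non-unit alternatives to A; then delete every rule of the form X → Y.

E → ( | id | id T; T → id ( | T T | id E | ( id ( | id | id ( id; P → id ( | T T | id E | ( id ( | id | id ( id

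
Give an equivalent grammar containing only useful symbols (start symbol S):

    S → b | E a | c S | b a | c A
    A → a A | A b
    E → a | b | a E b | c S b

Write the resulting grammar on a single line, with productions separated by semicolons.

S → b | E a | c S | b a; E → a | b | a E b | c S b

Generating nonterminals: {E, S}.
Reachable from S after that: {E, S}.
Removed useless symbols: {A} and every production mentioning them.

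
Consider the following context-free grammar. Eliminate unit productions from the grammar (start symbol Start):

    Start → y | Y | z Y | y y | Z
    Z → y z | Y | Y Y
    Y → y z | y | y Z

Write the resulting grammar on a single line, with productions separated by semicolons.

Unit pairs: Start ⇒* {Y, Z}; Z ⇒* {Y}.
For every A with A ⇒* B via unit rules, add B's non-unit alternatives to A; then delete every rule of the form X → Y.

Start → y z | Y Y | y | z Y | y y | y Z; Z → y z | Y Y | y | y Z; Y → y z | y | y Z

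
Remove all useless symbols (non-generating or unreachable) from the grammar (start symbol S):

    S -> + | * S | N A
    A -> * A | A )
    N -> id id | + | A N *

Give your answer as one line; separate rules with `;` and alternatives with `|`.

S -> + | * S

Generating nonterminals: {N, S}.
Reachable from S after that: {S}.
Removed useless symbols: {A, N} and every production mentioning them.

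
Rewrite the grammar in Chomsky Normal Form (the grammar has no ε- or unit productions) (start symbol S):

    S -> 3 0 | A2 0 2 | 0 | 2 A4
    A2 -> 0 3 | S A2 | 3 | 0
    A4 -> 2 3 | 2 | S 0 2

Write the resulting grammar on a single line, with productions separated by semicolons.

Introduce a nonterminal for each terminal appearing in a rule of length ≥ 2: X1 → 3, X2 → 0, X3 → 2.
Binarize each right-hand side of length ≥ 3 by chaining fresh nonterminals (Y1, Y2, …): affected rules were S → A2 X2 X3; A4 → S X2 X3.

S -> X1 X2 | A2 Y1 | 0 | X3 A4; A2 -> X2 X1 | S A2 | 3 | 0; A4 -> X3 X1 | 2 | S Y2; X1 -> 3; X2 -> 0; X3 -> 2; Y1 -> X2 X3; Y2 -> X2 X3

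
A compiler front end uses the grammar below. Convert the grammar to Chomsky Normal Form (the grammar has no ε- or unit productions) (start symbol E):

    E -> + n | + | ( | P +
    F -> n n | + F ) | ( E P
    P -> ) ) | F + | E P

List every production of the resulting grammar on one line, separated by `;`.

E -> X1 X2 | + | ( | P X1; F -> X2 X2 | X1 Y1 | X4 Y2; P -> X3 X3 | F X1 | E P; X1 -> +; X2 -> n; X3 -> ); X4 -> (; Y1 -> F X3; Y2 -> E P

Introduce a nonterminal for each terminal appearing in a rule of length ≥ 2: X1 → +, X2 → n, X3 → ), X4 → (.
Binarize each right-hand side of length ≥ 3 by chaining fresh nonterminals (Y1, Y2, …): affected rules were F → X1 F X3; F → X4 E P.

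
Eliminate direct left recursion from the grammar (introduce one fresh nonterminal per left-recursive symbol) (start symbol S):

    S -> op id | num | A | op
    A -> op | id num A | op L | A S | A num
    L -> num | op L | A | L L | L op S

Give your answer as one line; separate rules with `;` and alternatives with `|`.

S -> op id | num | A | op; A -> op A' | id num A A' | op L A'; L -> num L' | op L L' | A L'; A' -> S A' | num A' | ε; L' -> L L' | op S L' | ε

A, L are directly left-recursive.
For A: α = {S, num}, β = {op, id num A, op L}. Rewrite as A → β A' and A' → α A' | ε.
For L: α = {L, op S}, β = {num, op L, A}. Rewrite as L → β L' and L' → α L' | ε.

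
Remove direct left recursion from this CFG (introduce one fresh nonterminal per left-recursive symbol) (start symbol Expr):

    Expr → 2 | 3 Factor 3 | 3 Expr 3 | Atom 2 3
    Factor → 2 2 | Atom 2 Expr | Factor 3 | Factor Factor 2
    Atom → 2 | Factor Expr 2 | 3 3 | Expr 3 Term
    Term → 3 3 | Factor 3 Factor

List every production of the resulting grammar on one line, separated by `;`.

Expr → 2 | 3 Factor 3 | 3 Expr 3 | Atom 2 3; Factor → 2 2 Factor1 | Atom 2 Expr Factor1; Atom → 2 | Factor Expr 2 | 3 3 | Expr 3 Term; Term → 3 3 | Factor 3 Factor; Factor1 → 3 Factor1 | Factor 2 Factor1 | epsilon

Directly left-recursive nonterminal: Factor.
For Factor: α = {3, Factor 2}, β = {2 2, Atom 2 Expr}. Rewrite as Factor → β Factor1 and Factor1 → α Factor1 | ε.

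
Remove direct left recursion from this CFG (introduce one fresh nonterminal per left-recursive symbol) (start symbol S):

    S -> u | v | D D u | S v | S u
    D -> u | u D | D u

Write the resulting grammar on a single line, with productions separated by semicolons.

S -> u S' | v S' | D D u S'; D -> u D' | u D D'; S' -> v S' | u S' | ε; D' -> u D' | ε

S, D are directly left-recursive.
For S: α = {v, u}, β = {u, v, D D u}. Rewrite as S → β S' and S' → α S' | ε.
For D: α = {u}, β = {u, u D}. Rewrite as D → β D' and D' → α D' | ε.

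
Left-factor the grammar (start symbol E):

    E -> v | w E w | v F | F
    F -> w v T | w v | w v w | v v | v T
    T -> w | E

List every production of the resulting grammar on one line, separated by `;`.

E has alternatives sharing prefix 'v': factor to E → v E' with E' → ε | F.
F has alternatives sharing prefix 'w v': factor to F → w v F' with F' → T | ε | w.
F has alternatives sharing prefix 'v': factor to F → v F'' with F'' → v | T.

E -> w E w | F | v E'; F -> w v F' | v F''; T -> w | E; E' -> ε | F; F' -> T | ε | w; F'' -> v | T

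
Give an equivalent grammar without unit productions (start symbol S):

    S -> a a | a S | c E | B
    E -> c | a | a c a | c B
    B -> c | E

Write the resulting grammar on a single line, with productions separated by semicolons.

S -> c | a | a c a | c B | a a | a S | c E; E -> c | a | a c a | c B; B -> c | a | a c a | c B

Unit pairs: B ⇒* {E}; S ⇒* {B, E}.
For each unit pair (A, B), copy every non-unit production of B to A, then drop all unit productions.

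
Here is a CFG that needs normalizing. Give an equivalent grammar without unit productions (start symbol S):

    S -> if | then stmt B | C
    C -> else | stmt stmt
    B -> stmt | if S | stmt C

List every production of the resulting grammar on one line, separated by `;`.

Unit pairs: S ⇒* {C}.
Replace each nonterminal's rules with the union of the non-unit rules of every nonterminal it unit-derives.

S -> else | stmt stmt | if | then stmt B; C -> else | stmt stmt; B -> stmt | if S | stmt C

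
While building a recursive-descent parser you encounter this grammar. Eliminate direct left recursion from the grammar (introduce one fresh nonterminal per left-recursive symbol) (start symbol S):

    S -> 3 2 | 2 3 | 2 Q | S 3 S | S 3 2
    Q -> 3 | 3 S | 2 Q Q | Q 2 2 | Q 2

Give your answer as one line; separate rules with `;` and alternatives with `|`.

S, Q are directly left-recursive.
For S: α = {3 S, 3 2}, β = {3 2, 2 3, 2 Q}. Rewrite as S → β S' and S' → α S' | ε.
For Q: α = {2 2, 2}, β = {3, 3 S, 2 Q Q}. Rewrite as Q → β Q' and Q' → α Q' | ε.

S -> 3 2 S' | 2 3 S' | 2 Q S'; Q -> 3 Q' | 3 S Q' | 2 Q Q Q'; S' -> 3 S S' | 3 2 S' | ε; Q' -> 2 2 Q' | 2 Q' | ε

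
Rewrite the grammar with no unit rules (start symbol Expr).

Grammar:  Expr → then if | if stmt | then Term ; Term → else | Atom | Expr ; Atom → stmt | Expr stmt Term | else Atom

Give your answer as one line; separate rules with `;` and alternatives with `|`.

Expr → then if | if stmt | then Term; Term → else | stmt | Expr stmt Term | else Atom | then if | if stmt | then Term; Atom → stmt | Expr stmt Term | else Atom

Unit pairs: Term ⇒* {Atom, Expr}.
For each unit pair (A, B), copy every non-unit production of B to A, then drop all unit productions.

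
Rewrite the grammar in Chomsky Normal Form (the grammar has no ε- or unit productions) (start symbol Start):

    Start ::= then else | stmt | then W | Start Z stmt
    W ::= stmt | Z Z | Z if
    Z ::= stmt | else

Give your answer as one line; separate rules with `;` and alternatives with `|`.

Introduce a nonterminal for each terminal appearing in a rule of length ≥ 2: X1 → then, X2 → else, X3 → stmt, X4 → if.
Binarize each right-hand side of length ≥ 3 by chaining fresh nonterminals (Y1, Y2, …): affected rules were Start → Start Z X3.

Start ::= X1 X2 | stmt | X1 W | Start Y1; W ::= stmt | Z Z | Z X4; Z ::= stmt | else; X1 ::= then; X2 ::= else; X3 ::= stmt; X4 ::= if; Y1 ::= Z X3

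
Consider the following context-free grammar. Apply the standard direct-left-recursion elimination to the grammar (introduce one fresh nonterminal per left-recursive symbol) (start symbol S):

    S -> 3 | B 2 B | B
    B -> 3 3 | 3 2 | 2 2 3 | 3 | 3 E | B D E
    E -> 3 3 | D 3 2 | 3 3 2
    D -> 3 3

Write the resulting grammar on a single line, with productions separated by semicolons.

S -> 3 | B 2 B | B; B -> 3 3 B' | 3 2 B' | 2 2 3 B' | 3 B' | 3 E B'; E -> 3 3 | D 3 2 | 3 3 2; D -> 3 3; B' -> D E B' | epsilon

B is directly left-recursive.
For B: α = {D E}, β = {3 3, 3 2, 2 2 3, 3, 3 E}. Rewrite as B → β B' and B' → α B' | ε.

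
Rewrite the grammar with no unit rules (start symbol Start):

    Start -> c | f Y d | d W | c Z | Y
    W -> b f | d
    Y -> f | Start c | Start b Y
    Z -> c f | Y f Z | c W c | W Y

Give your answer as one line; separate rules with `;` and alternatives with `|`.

Unit pairs: Start ⇒* {Y}.
For every A with A ⇒* B via unit rules, add B's non-unit alternatives to A; then delete every rule of the form X → Y.

Start -> c | f Y d | d W | c Z | f | Start c | Start b Y; W -> b f | d; Y -> f | Start c | Start b Y; Z -> c f | Y f Z | c W c | W Y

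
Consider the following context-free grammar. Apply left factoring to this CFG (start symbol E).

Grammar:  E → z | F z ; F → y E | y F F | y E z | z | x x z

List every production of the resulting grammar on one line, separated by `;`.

E → z | F z; F → z | x x z | y F'; F' → F F | E F''; F'' → ε | z

F has alternatives sharing prefix 'y': factor to F → y F' with F' → E | F F | E z.
F' has alternatives sharing prefix 'E': factor to F' → E F'' with F'' → ε | z.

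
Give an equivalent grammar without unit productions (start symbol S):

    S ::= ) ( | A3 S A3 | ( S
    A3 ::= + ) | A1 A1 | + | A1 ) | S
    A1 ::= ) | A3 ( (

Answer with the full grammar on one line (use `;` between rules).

S ::= ) ( | A3 S A3 | ( S; A3 ::= ) ( | A3 S A3 | ( S | + ) | A1 A1 | + | A1 ); A1 ::= ) | A3 ( (

Unit pairs: A3 ⇒* {S}.
Replace each nonterminal's rules with the union of the non-unit rules of every nonterminal it unit-derives.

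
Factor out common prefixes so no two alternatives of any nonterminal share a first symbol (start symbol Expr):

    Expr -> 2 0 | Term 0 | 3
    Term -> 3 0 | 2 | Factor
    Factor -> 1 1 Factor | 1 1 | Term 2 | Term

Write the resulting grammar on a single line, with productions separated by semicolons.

Expr -> 2 0 | Term 0 | 3; Term -> 3 0 | 2 | Factor; Factor -> 1 1 Factor1 | Term Factor2; Factor1 -> Factor | ε; Factor2 -> 2 | ε

Factor has alternatives sharing prefix '1 1': factor to Factor → 1 1 Factor1 with Factor1 → Factor | ε.
Factor has alternatives sharing prefix 'Term': factor to Factor → Term Factor2 with Factor2 → 2 | ε.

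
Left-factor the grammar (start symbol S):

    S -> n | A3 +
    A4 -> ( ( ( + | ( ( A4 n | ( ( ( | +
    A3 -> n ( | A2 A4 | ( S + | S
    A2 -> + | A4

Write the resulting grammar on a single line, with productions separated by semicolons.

A4 has alternatives sharing prefix '( (': factor to A4 → ( ( A4' with A4' → ( + | A4 n | (.
A4' has alternatives sharing prefix '(': factor to A4' → ( A4'' with A4'' → + | ε.

S -> n | A3 +; A4 -> + | ( ( A4'; A3 -> n ( | A2 A4 | ( S + | S; A2 -> + | A4; A4' -> A4 n | ( A4''; A4'' -> + | ε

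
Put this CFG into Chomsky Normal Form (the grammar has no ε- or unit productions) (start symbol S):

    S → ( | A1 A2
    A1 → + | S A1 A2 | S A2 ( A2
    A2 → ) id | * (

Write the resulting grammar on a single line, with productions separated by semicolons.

Introduce a nonterminal for each terminal appearing in a rule of length ≥ 2: X1 → (, X2 → ), X3 → id, X4 → *.
Binarize each right-hand side of length ≥ 3 by chaining fresh nonterminals (Y1, Y2, …): affected rules were A1 → S A1 A2; A1 → S A2 X1 A2.

S → ( | A1 A2; A1 → + | S Y1 | S Y2; A2 → X2 X3 | X4 X1; X1 → (; X2 → ); X3 → id; X4 → *; Y1 → A1 A2; Y2 → A2 Y3; Y3 → X1 A2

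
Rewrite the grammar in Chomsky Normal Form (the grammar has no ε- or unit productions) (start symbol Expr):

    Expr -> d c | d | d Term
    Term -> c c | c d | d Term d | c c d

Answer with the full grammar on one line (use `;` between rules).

Introduce a nonterminal for each terminal appearing in a rule of length ≥ 2: X1 → d, X2 → c.
Binarize each right-hand side of length ≥ 3 by chaining fresh nonterminals (Y1, Y2, …): affected rules were Term → X1 Term X1; Term → X2 X2 X1.

Expr -> X1 X2 | d | X1 Term; Term -> X2 X2 | X2 X1 | X1 Y1 | X2 Y2; X1 -> d; X2 -> c; Y1 -> Term X1; Y2 -> X2 X1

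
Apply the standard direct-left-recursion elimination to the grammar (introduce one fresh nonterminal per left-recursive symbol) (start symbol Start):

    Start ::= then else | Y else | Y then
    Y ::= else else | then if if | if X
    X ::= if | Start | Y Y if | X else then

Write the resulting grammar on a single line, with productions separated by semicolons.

X is directly left-recursive.
For X: α = {else then}, β = {if, Start, Y Y if}. Rewrite as X → β X1 and X1 → α X1 | ε.

Start ::= then else | Y else | Y then; Y ::= else else | then if if | if X; X ::= if X1 | Start X1 | Y Y if X1; X1 ::= else then X1 | ε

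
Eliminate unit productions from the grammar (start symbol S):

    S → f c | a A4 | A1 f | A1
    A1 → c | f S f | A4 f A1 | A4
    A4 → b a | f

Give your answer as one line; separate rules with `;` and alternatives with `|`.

S → b a | f | c | f S f | A4 f A1 | f c | a A4 | A1 f; A1 → b a | f | c | f S f | A4 f A1; A4 → b a | f

Unit pairs: A1 ⇒* {A4}; S ⇒* {A1, A4}.
For each unit pair (A, B), copy every non-unit production of B to A, then drop all unit productions.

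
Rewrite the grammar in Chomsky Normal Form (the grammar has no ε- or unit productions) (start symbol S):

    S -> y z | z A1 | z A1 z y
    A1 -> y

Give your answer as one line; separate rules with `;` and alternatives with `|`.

S -> X1 X2 | X2 A1 | X2 Y1; A1 -> y; X1 -> y; X2 -> z; Y1 -> A1 Y2; Y2 -> X2 X1

Introduce a nonterminal for each terminal appearing in a rule of length ≥ 2: X1 → y, X2 → z.
Binarize each right-hand side of length ≥ 3 by chaining fresh nonterminals (Y1, Y2, …): affected rules were S → X2 A1 X2 X1.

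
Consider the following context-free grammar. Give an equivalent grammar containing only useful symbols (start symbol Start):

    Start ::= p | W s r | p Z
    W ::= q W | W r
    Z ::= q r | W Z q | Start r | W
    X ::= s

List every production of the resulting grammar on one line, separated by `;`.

Generating nonterminals: {Start, X, Z}.
Reachable from Start after that: {Start, Z}.
Removed useless symbols: {W, X} and every production mentioning them.

Start ::= p | p Z; Z ::= q r | Start r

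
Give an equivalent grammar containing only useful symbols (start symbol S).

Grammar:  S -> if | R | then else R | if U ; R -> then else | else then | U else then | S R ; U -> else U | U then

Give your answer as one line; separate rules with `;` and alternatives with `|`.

Generating nonterminals: {R, S}.
Reachable from S after that: {R, S}.
Removed useless symbols: {U} and every production mentioning them.

S -> if | R | then else R; R -> then else | else then | S R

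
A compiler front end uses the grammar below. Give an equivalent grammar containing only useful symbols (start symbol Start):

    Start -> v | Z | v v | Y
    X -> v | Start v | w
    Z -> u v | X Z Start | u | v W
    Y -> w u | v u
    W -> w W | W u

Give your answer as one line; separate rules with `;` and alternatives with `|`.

Start -> v | Z | v v | Y; X -> v | Start v | w; Z -> u v | X Z Start | u; Y -> w u | v u

Generating nonterminals: {Start, X, Y, Z}.
Reachable from Start after that: {Start, X, Y, Z}.
Removed useless symbols: {W} and every production mentioning them.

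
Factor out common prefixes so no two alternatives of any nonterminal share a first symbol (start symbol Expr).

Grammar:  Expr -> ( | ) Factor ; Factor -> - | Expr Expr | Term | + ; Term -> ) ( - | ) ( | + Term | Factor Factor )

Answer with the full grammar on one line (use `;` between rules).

Expr -> ( | ) Factor; Factor -> - | Expr Expr | Term | +; Term -> + Term | Factor Factor ) | ) ( Term1; Term1 -> - | ε

Term has alternatives sharing prefix ') (': factor to Term → ) ( Term1 with Term1 → - | ε.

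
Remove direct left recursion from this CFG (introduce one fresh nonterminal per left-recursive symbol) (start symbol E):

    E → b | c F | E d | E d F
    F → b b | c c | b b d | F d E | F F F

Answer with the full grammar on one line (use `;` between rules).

Left recursion appears on E, F.
For E: α = {d, d F}, β = {b, c F}. Rewrite as E → β E' and E' → α E' | ε.
For F: α = {d E, F F}, β = {b b, c c, b b d}. Rewrite as F → β F' and F' → α F' | ε.

E → b E' | c F E'; F → b b F' | c c F' | b b d F'; E' → d E' | d F E' | ε; F' → d E F' | F F F' | ε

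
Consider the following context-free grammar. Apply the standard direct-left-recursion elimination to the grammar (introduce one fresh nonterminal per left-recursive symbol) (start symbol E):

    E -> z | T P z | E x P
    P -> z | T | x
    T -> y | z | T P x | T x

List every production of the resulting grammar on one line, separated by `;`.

Directly left-recursive nonterminals: E, T.
For E: α = {x P}, β = {z, T P z}. Rewrite as E → β E' and E' → α E' | ε.
For T: α = {P x, x}, β = {y, z}. Rewrite as T → β T' and T' → α T' | ε.

E -> z E' | T P z E'; P -> z | T | x; T -> y T' | z T'; E' -> x P E' | ε; T' -> P x T' | x T' | ε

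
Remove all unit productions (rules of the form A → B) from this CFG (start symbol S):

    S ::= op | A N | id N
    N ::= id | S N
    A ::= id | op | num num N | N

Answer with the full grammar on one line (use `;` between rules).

Unit pairs: A ⇒* {N}.
For each unit pair (A, B), copy every non-unit production of B to A, then drop all unit productions.

S ::= op | A N | id N; N ::= id | S N; A ::= id | S N | op | num num N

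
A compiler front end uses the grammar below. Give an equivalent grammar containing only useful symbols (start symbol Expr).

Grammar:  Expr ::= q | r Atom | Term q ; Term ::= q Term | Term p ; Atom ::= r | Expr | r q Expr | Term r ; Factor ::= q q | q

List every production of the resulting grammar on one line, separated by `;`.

Generating nonterminals: {Atom, Expr, Factor}.
Reachable from Expr after that: {Atom, Expr}.
Removed useless symbols: {Factor, Term} and every production mentioning them.

Expr ::= q | r Atom; Atom ::= r | Expr | r q Expr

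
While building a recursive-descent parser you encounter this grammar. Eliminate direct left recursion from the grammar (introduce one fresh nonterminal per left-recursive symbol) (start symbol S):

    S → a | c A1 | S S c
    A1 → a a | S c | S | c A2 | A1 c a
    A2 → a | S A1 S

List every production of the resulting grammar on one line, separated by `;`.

S → a S' | c A1 S'; A1 → a a A1' | S c A1' | S A1' | c A2 A1'; A2 → a | S A1 S; S' → S c S' | ε; A1' → c a A1' | ε

Directly left-recursive nonterminals: S, A1.
For S: α = {S c}, β = {a, c A1}. Rewrite as S → β S' and S' → α S' | ε.
For A1: α = {c a}, β = {a a, S c, S, c A2}. Rewrite as A1 → β A1' and A1' → α A1' | ε.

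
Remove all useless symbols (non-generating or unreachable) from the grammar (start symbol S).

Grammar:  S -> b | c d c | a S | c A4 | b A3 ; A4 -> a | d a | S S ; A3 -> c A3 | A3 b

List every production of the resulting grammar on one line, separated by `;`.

Generating nonterminals: {A4, S}.
Reachable from S after that: {A4, S}.
Removed useless symbols: {A3} and every production mentioning them.

S -> b | c d c | a S | c A4; A4 -> a | d a | S S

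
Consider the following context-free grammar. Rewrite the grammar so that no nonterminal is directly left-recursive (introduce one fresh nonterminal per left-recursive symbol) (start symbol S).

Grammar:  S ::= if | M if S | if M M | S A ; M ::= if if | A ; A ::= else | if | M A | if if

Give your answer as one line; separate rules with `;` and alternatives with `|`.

S ::= if S' | M if S S' | if M M S'; M ::= if if | A; A ::= else | if | M A | if if; S' ::= A S' | ε

Directly left-recursive nonterminal: S.
For S: α = {A}, β = {if, M if S, if M M}. Rewrite as S → β S' and S' → α S' | ε.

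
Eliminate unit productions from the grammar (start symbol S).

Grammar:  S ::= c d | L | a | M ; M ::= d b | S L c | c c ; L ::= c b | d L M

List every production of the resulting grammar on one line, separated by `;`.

Unit pairs: S ⇒* {L, M}.
For every A with A ⇒* B via unit rules, add B's non-unit alternatives to A; then delete every rule of the form X → Y.

S ::= c b | d L M | c d | a | d b | S L c | c c; M ::= d b | S L c | c c; L ::= c b | d L M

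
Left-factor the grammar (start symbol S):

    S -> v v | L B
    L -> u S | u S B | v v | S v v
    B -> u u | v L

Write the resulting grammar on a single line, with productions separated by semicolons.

L has alternatives sharing prefix 'u S': factor to L → u S L' with L' → ε | B.

S -> v v | L B; L -> v v | S v v | u S L'; B -> u u | v L; L' -> ε | B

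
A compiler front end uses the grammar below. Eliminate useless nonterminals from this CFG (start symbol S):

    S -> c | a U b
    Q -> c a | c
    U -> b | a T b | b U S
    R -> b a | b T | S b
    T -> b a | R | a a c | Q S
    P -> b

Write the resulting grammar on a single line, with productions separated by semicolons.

Generating nonterminals: {P, Q, R, S, T, U}.
Reachable from S after that: {Q, R, S, T, U}.
Removed useless symbols: {P} and every production mentioning them.

S -> c | a U b; Q -> c a | c; U -> b | a T b | b U S; R -> b a | b T | S b; T -> b a | R | a a c | Q S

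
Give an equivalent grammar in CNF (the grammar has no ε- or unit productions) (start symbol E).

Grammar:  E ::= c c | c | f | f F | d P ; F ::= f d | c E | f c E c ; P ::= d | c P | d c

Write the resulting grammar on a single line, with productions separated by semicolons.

Introduce a nonterminal for each terminal appearing in a rule of length ≥ 2: X1 → c, X2 → f, X3 → d.
Binarize each right-hand side of length ≥ 3 by chaining fresh nonterminals (Y1, Y2, …): affected rules were F → X2 X1 E X1.

E ::= X1 X1 | c | f | X2 F | X3 P; F ::= X2 X3 | X1 E | X2 Y1; P ::= d | X1 P | X3 X1; X1 ::= c; X2 ::= f; X3 ::= d; Y1 ::= X1 Y2; Y2 ::= E X1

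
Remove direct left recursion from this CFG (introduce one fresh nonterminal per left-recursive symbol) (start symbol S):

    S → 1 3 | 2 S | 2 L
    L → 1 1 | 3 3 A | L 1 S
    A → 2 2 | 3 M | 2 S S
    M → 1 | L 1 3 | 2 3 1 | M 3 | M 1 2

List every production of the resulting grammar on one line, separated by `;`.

S → 1 3 | 2 S | 2 L; L → 1 1 L' | 3 3 A L'; A → 2 2 | 3 M | 2 S S; M → 1 M' | L 1 3 M' | 2 3 1 M'; L' → 1 S L' | ε; M' → 3 M' | 1 2 M' | ε

Directly left-recursive nonterminals: L, M.
For L: α = {1 S}, β = {1 1, 3 3 A}. Rewrite as L → β L' and L' → α L' | ε.
For M: α = {3, 1 2}, β = {1, L 1 3, 2 3 1}. Rewrite as M → β M' and M' → α M' | ε.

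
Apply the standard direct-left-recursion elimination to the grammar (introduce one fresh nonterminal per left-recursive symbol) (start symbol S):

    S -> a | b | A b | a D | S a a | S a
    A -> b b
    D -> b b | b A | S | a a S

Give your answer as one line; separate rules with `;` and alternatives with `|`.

S -> a S' | b S' | A b S' | a D S'; A -> b b; D -> b b | b A | S | a a S; S' -> a a S' | a S' | ε

S is directly left-recursive.
For S: α = {a a, a}, β = {a, b, A b, a D}. Rewrite as S → β S' and S' → α S' | ε.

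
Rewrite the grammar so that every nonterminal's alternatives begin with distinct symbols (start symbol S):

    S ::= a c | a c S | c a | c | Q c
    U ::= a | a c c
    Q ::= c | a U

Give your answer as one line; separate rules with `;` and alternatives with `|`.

S ::= Q c | a c S' | c S''; U ::= a U'; Q ::= c | a U; S' ::= ε | S; S'' ::= a | ε; U' ::= ε | c c

S has alternatives sharing prefix 'a c': factor to S → a c S' with S' → ε | S.
S has alternatives sharing prefix 'c': factor to S → c S'' with S'' → a | ε.
U has alternatives sharing prefix 'a': factor to U → a U' with U' → ε | c c.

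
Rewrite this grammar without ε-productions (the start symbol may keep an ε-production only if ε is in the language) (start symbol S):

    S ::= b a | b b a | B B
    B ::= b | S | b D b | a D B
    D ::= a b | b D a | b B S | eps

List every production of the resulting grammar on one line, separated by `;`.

Nullable nonterminals: {D}.
ε ∉ L(G), so no ε-production is kept.
Add the nullable-subset variants: B → b D b gives b D b | b b. B → a D B gives a D B | a B. D → b D a gives b D a | b a.

S ::= b a | b b a | B B; B ::= b | S | b D b | b b | a D B | a B; D ::= a b | b D a | b a | b B S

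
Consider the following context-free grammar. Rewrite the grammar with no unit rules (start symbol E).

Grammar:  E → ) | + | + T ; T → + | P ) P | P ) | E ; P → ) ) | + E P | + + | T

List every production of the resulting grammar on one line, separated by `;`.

Unit pairs: P ⇒* {E, T}; T ⇒* {E}.
For every A with A ⇒* B via unit rules, add B's non-unit alternatives to A; then delete every rule of the form X → Y.

E → ) | + | + T; T → ) | + | + T | P ) P | P ); P → ) | + | + T | ) ) | + E P | + + | P ) P | P )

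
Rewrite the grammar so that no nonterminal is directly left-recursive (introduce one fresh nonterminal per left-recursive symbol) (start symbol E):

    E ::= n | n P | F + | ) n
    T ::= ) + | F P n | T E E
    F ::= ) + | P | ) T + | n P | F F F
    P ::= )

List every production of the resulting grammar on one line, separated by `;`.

E ::= n | n P | F + | ) n; T ::= ) + T' | F P n T'; F ::= ) + F' | P F' | ) T + F' | n P F'; P ::= ); T' ::= E E T' | ε; F' ::= F F F' | ε

T, F are directly left-recursive.
For T: α = {E E}, β = {) +, F P n}. Rewrite as T → β T' and T' → α T' | ε.
For F: α = {F F}, β = {) +, P, ) T +, n P}. Rewrite as F → β F' and F' → α F' | ε.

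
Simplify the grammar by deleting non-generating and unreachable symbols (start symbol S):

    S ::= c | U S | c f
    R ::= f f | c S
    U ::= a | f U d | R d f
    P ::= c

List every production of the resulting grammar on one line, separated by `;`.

Generating nonterminals: {P, R, S, U}.
Reachable from S after that: {R, S, U}.
Removed useless symbols: {P} and every production mentioning them.

S ::= c | U S | c f; R ::= f f | c S; U ::= a | f U d | R d f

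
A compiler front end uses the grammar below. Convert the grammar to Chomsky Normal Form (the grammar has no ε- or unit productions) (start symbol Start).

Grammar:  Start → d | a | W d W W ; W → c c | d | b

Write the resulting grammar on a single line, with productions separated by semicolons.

Introduce a nonterminal for each terminal appearing in a rule of length ≥ 2: X1 → d, X2 → c.
Binarize each right-hand side of length ≥ 3 by chaining fresh nonterminals (Y1, Y2, …): affected rules were Start → W X1 W W.

Start → d | a | W Y1; W → X2 X2 | d | b; X1 → d; X2 → c; Y1 → X1 Y2; Y2 → W W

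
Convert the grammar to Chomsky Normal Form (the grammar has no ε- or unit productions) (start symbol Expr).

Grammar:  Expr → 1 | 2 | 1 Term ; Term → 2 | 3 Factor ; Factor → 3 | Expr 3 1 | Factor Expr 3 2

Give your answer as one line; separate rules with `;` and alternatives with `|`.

Expr → 1 | 2 | X1 Term; Term → 2 | X2 Factor; Factor → 3 | Expr Y1 | Factor Y2; X1 → 1; X2 → 3; X3 → 2; Y1 → X2 X1; Y2 → Expr Y3; Y3 → X2 X3

Introduce a nonterminal for each terminal appearing in a rule of length ≥ 2: X1 → 1, X2 → 3, X3 → 2.
Binarize each right-hand side of length ≥ 3 by chaining fresh nonterminals (Y1, Y2, …): affected rules were Factor → Expr X2 X1; Factor → Factor Expr X2 X3.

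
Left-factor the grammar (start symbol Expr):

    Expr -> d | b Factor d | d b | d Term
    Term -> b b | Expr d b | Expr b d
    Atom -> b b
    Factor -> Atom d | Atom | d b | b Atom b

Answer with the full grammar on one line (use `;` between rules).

Expr -> b Factor d | d Expr1; Term -> b b | Expr Term1; Atom -> b b; Factor -> d b | b Atom b | Atom Factor1; Expr1 -> eps | b | Term; Term1 -> d b | b d; Factor1 -> d | eps

Expr has alternatives sharing prefix 'd': factor to Expr → d Expr1 with Expr1 → ε | b | Term.
Term has alternatives sharing prefix 'Expr': factor to Term → Expr Term1 with Term1 → d b | b d.
Factor has alternatives sharing prefix 'Atom': factor to Factor → Atom Factor1 with Factor1 → d | ε.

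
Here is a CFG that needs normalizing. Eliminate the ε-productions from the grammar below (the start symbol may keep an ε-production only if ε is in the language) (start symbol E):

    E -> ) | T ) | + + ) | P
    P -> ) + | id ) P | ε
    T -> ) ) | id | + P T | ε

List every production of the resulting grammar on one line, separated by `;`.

The nullable symbols are {E, P, T}.
ε ∈ L(G) since E is nullable, so keep E → ε.
Add the nullable-subset variants: P → id ) P gives id ) P | id ). T → + P T gives + P T | + P | + T | +.

E -> ) | T ) | + + ) | P | ε; P -> ) + | id ) P | id ); T -> ) ) | id | + P T | + P | + T | +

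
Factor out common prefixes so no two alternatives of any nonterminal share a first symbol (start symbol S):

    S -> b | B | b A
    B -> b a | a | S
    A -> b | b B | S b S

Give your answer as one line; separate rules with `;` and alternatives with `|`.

S has alternatives sharing prefix 'b': factor to S → b S' with S' → ε | A.
A has alternatives sharing prefix 'b': factor to A → b A' with A' → ε | B.

S -> B | b S'; B -> b a | a | S; A -> S b S | b A'; S' -> eps | A; A' -> eps | B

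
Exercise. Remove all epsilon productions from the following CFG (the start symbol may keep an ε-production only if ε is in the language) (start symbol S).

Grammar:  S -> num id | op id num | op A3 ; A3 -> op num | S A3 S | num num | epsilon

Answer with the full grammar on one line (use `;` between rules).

Nullable set = {A3}.
ε ∉ L(G), so no ε-production is kept.
Expand every rule over subsets of its nullable positions: S → op A3 gives op A3 | op. A3 → S A3 S gives S A3 S | S S.

S -> num id | op id num | op A3 | op; A3 -> op num | S A3 S | S S | num num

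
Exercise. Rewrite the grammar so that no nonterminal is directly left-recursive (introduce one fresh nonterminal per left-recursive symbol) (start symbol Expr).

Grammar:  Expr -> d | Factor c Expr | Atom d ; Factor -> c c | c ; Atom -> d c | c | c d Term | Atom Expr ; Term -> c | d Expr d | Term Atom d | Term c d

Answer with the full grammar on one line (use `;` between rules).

Expr -> d | Factor c Expr | Atom d; Factor -> c c | c; Atom -> d c Atom1 | c Atom1 | c d Term Atom1; Term -> c Term1 | d Expr d Term1; Atom1 -> Expr Atom1 | ε; Term1 -> Atom d Term1 | c d Term1 | ε

Directly left-recursive nonterminals: Atom, Term.
For Atom: α = {Expr}, β = {d c, c, c d Term}. Rewrite as Atom → β Atom1 and Atom1 → α Atom1 | ε.
For Term: α = {Atom d, c d}, β = {c, d Expr d}. Rewrite as Term → β Term1 and Term1 → α Term1 | ε.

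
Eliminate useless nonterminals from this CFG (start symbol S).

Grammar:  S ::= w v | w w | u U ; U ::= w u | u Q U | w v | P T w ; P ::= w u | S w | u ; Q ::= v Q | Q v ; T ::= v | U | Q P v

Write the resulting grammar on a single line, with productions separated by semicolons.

Generating nonterminals: {P, S, T, U}.
Reachable from S after that: {P, S, T, U}.
Removed useless symbols: {Q} and every production mentioning them.

S ::= w v | w w | u U; U ::= w u | w v | P T w; P ::= w u | S w | u; T ::= v | U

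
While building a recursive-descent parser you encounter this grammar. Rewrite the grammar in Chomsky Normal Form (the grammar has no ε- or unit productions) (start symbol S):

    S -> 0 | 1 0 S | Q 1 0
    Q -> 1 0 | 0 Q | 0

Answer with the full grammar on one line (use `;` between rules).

Introduce a nonterminal for each terminal appearing in a rule of length ≥ 2: X1 → 1, X2 → 0.
Binarize each right-hand side of length ≥ 3 by chaining fresh nonterminals (Y1, Y2, …): affected rules were S → X1 X2 S; S → Q X1 X2.

S -> 0 | X1 Y1 | Q Y2; Q -> X1 X2 | X2 Q | 0; X1 -> 1; X2 -> 0; Y1 -> X2 S; Y2 -> X1 X2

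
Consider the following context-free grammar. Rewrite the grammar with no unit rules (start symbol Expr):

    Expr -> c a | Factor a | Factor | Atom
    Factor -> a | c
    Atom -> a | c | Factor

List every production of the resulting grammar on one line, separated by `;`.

Unit pairs: Atom ⇒* {Factor}; Expr ⇒* {Atom, Factor}.
For each unit pair (A, B), copy every non-unit production of B to A, then drop all unit productions.

Expr -> a | c | c a | Factor a; Factor -> a | c; Atom -> a | c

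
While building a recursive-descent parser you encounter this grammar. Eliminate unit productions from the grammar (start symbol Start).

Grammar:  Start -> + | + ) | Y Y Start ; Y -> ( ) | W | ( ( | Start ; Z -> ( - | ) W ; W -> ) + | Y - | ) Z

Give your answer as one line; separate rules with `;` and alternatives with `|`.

Start -> + | + ) | Y Y Start; Y -> + | + ) | Y Y Start | ) + | Y - | ) Z | ( ) | ( (; Z -> ( - | ) W; W -> ) + | Y - | ) Z

Unit pairs: Y ⇒* {Start, W}.
For every A with A ⇒* B via unit rules, add B's non-unit alternatives to A; then delete every rule of the form X → Y.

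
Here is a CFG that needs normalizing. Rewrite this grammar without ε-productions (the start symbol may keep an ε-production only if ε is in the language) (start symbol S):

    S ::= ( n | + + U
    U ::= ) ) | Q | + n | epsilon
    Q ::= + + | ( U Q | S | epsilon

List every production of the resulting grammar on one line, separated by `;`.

Nullable nonterminals: {Q, U}.
ε ∉ L(G), so no ε-production is kept.
For each production, add variants omitting each subset of nullable occurrences: S → + + U gives + + U | + +. Q → ( U Q gives ( U Q | ( U | ( Q | (.

S ::= ( n | + + U | + +; U ::= ) ) | Q | + n; Q ::= + + | ( U Q | ( U | ( Q | ( | S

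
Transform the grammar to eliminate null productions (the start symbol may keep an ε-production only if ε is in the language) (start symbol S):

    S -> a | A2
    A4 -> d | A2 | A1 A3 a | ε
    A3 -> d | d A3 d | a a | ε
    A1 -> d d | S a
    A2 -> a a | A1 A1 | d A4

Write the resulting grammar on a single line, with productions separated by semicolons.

S -> a | A2; A4 -> d | A2 | A1 A3 a | A1 a; A3 -> d | d A3 d | d d | a a; A1 -> d d | S a; A2 -> a a | A1 A1 | d A4 | d

Nullable set = {A3, A4}.
ε ∉ L(G), so no ε-production is kept.
Add the nullable-subset variants: A4 → A1 A3 a gives A1 A3 a | A1 a. A3 → d A3 d gives d A3 d | d d. A2 → d A4 gives d A4 | d.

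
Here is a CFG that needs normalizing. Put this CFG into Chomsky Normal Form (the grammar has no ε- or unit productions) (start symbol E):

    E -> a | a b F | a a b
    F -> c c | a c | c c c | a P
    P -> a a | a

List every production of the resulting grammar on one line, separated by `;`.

Introduce a nonterminal for each terminal appearing in a rule of length ≥ 2: X1 → a, X2 → b, X3 → c.
Binarize each right-hand side of length ≥ 3 by chaining fresh nonterminals (Y1, Y2, …): affected rules were E → X1 X2 F; E → X1 X1 X2; F → X3 X3 X3.

E -> a | X1 Y1 | X1 Y2; F -> X3 X3 | X1 X3 | X3 Y3 | X1 P; P -> X1 X1 | a; X1 -> a; X2 -> b; X3 -> c; Y1 -> X2 F; Y2 -> X1 X2; Y3 -> X3 X3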